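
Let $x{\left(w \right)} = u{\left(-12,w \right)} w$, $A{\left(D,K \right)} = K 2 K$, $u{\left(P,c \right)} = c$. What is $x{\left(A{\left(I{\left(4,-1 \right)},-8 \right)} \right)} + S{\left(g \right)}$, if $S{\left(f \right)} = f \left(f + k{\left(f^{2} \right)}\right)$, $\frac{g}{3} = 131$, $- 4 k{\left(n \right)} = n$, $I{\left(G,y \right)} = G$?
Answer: $- \frac{60015125}{4} \approx -1.5004 \cdot 10^{7}$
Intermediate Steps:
$A{\left(D,K \right)} = 2 K^{2}$ ($A{\left(D,K \right)} = 2 K K = 2 K^{2}$)
$k{\left(n \right)} = - \frac{n}{4}$
$g = 393$ ($g = 3 \cdot 131 = 393$)
$x{\left(w \right)} = w^{2}$ ($x{\left(w \right)} = w w = w^{2}$)
$S{\left(f \right)} = f \left(f - \frac{f^{2}}{4}\right)$
$x{\left(A{\left(I{\left(4,-1 \right)},-8 \right)} \right)} + S{\left(g \right)} = \left(2 \left(-8\right)^{2}\right)^{2} + \frac{393^{2} \left(4 - 393\right)}{4} = \left(2 \cdot 64\right)^{2} + \frac{1}{4} \cdot 154449 \left(4 - 393\right) = 128^{2} + \frac{1}{4} \cdot 154449 \left(-389\right) = 16384 - \frac{60080661}{4} = - \frac{60015125}{4}$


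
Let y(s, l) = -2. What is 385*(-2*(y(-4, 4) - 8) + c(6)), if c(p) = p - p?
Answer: 7700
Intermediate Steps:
c(p) = 0
385*(-2*(y(-4, 4) - 8) + c(6)) = 385*(-2*(-2 - 8) + 0) = 385*(-2*(-10) + 0) = 385*(20 + 0) = 385*20 = 7700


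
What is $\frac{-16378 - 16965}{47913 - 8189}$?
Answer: $- \frac{33343}{39724} \approx -0.83937$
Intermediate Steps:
$\frac{-16378 - 16965}{47913 - 8189} = - \frac{33343}{39724}$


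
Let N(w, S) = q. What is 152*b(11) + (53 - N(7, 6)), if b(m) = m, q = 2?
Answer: 1723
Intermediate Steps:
N(w, S) = 2
152*b(11) + (53 - N(7, 6)) = 152*11 + (53 - 1*2) = 1672 + (53 - 2) = 1672 + 51 = 1723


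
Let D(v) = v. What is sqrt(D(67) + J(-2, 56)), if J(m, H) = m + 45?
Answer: sqrt(110) ≈ 10.488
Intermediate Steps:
J(m, H) = 45 + m
sqrt(D(67) + J(-2, 56)) = sqrt(67 + (45 - 2)) = sqrt(67 + 43) = sqrt(110)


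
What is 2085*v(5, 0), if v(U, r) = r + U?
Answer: 10425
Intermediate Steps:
v(U, r) = U + r
2085*v(5, 0) = 2085*(5 + 0) = 2085*5 = 10425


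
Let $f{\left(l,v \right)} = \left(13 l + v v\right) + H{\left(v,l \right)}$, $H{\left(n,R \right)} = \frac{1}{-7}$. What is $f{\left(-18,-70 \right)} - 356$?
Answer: $\frac{30169}{7} \approx 4309.9$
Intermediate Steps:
$H{\left(n,R \right)} = - \frac{1}{7}$
$f{\left(l,v \right)} = - \frac{1}{7} + v^{2} + 13 l$ ($f{\left(l,v \right)} = \left(13 l + v v\right) - \frac{1}{7} = \left(13 l + v^{2}\right) - \frac{1}{7} = \left(v^{2} + 13 l\right) - \frac{1}{7} = - \frac{1}{7} + v^{2} + 13 l$)
$f{\left(-18,-70 \right)} - 356 = \left(- \frac{1}{7} + \left(-70\right)^{2} + 13 \left(-18\right)\right) - 356 = \left(- \frac{1}{7} + 4900 - 234\right) - 356 = \frac{32661}{7} - 356 = \frac{30169}{7}$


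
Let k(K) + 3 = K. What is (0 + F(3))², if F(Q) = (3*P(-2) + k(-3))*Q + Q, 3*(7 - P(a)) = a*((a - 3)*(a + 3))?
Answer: 324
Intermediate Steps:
k(K) = -3 + K
P(a) = 7 - a*(-3 + a)*(3 + a)/3 (P(a) = 7 - a*(a - 3)*(a + 3)/3 = 7 - a*(-3 + a)*(3 + a)/3)
F(Q) = 6*Q (F(Q) = (3*(7 + 3*(-2) - ⅓*(-2)³) + (-3 - 3))*Q + Q = (3*(7 - 6 - ⅓*(-8)) - 6)*Q + Q = (3*(7 - 6 + 8/3) - 6)*Q + Q = (3*(11/3) - 6)*Q + Q = (11 - 6)*Q + Q = 5*Q + Q = 6*Q)
(0 + F(3))² = (0 + 6*3)² = (0 + 18)² = 18² = 324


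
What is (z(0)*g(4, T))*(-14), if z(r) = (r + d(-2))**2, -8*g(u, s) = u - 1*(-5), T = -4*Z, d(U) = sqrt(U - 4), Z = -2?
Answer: -189/2 ≈ -94.500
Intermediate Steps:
d(U) = sqrt(-4 + U)
T = 8 (T = -4*(-2) = 8)
g(u, s) = -5/8 - u/8 (g(u, s) = -(u - 1*(-5))/8 = -(u + 5)/8 = -(5 + u)/8 = -5/8 - u/8)
z(r) = (r + I*sqrt(6))**2 (z(r) = (r + sqrt(-4 - 2))**2 = (r + sqrt(-6))**2 = (r + I*sqrt(6))**2)
(z(0)*g(4, T))*(-14) = ((0 + I*sqrt(6))**2*(-5/8 - 1/8*4))*(-14) = ((I*sqrt(6))**2*(-5/8 - 1/2))*(-14) = -6*(-9/8)*(-14) = (27/4)*(-14) = -189/2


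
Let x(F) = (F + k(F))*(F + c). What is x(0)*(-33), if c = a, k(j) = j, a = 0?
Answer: 0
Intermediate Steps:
c = 0
x(F) = 2*F**2 (x(F) = (F + F)*(F + 0) = (2*F)*F = 2*F**2)
x(0)*(-33) = (2*0**2)*(-33) = (2*0)*(-33) = 0*(-33) = 0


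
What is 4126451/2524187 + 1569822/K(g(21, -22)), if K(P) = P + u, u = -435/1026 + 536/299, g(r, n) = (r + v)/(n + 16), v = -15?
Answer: 405199963869360461/95159325713 ≈ 4.2581e+6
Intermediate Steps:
g(r, n) = (-15 + r)/(16 + n) (g(r, n) = (r - 15)/(n + 16) = (-15 + r)/(16 + n))
u = 139957/102258 (u = -435*1/1026 + 536*(1/299) = -145/342 + 536/299 = 139957/102258 ≈ 1.3687)
K(P) = 139957/102258 + P (K(P) = P + 139957/102258 = 139957/102258 + P)
4126451/2524187 + 1569822/K(g(21, -22)) = 4126451/2524187 + 1569822/(139957/102258 + (-15 + 21)/(16 - 22)) = 4126451*(1/2524187) + 1569822/(139957/102258 + 6/(-6)) = 4126451/2524187 + 1569822/(139957/102258 - ⅙*6) = 4126451/2524187 + 1569822/(139957/102258 - 1) = 4126451/2524187 + 1569822/(37699/102258) = 4126451/2524187 + 1569822*(102258/37699) = 4126451/2524187 + 160526858076/37699 = 405199963869360461/95159325713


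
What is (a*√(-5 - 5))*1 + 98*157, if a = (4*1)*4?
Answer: 15386 + 16*I*√10 ≈ 15386.0 + 50.596*I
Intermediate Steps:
a = 16 (a = 4*4 = 16)
(a*√(-5 - 5))*1 + 98*157 = (16*√(-5 - 5))*1 + 98*157 = (16*√(-10))*1 + 15386 = (16*(I*√10))*1 + 15386 = (16*I*√10)*1 + 15386 = 16*I*√10 + 15386 = 15386 + 16*I*√10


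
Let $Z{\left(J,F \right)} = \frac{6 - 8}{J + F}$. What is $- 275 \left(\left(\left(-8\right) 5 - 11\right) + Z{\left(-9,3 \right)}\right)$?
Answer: $\frac{41800}{3} \approx 13933.0$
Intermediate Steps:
$Z{\left(J,F \right)} = - \frac{2}{F + J}$
$- 275 \left(\left(\left(-8\right) 5 - 11\right) + Z{\left(-9,3 \right)}\right) = - 275 \left(\left(\left(-8\right) 5 - 11\right) - \frac{2}{3 - 9}\right) = - 275 \left(\left(-40 - 11\right) - \frac{2}{-6}\right) = - 275 \left(-51 - - \frac{1}{3}\right) = - 275 \left(-51 + \frac{1}{3}\right) = \left(-275\right) \left(- \frac{152}{3}\right) = \frac{41800}{3}$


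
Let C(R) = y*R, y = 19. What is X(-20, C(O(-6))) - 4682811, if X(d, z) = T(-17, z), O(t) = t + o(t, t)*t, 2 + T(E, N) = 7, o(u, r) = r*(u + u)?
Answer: -4682806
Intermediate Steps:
o(u, r) = 2*r*u (o(u, r) = r*(2*u) = 2*r*u)
T(E, N) = 5 (T(E, N) = -2 + 7 = 5)
O(t) = t + 2*t³ (O(t) = t + (2*t*t)*t = t + (2*t²)*t = t + 2*t³)
C(R) = 19*R
X(d, z) = 5
X(-20, C(O(-6))) - 4682811 = 5 - 4682811 = -4682806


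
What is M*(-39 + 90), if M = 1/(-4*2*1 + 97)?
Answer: 51/89 ≈ 0.57303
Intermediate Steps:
M = 1/89 (M = 1/(-8*1 + 97) = 1/(-8 + 97) = 1/89 ≈ 0.011236)
M*(-39 + 90) = (-39 + 90)/89 = (1/89)*51 = 51/89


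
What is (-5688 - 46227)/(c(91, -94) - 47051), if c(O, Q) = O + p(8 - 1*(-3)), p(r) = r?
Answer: 51915/46949 ≈ 1.1058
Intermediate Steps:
c(O, Q) = 11 + O (c(O, Q) = O + (8 - 1*(-3)) = O + (8 + 3) = O + 11 = 11 + O)
(-5688 - 46227)/(c(91, -94) - 47051) = (-5688 - 46227)/((11 + 91) - 47051) = -51915/(102 - 47051) = -51915/(-46949) = -51915*(-1/46949) = 51915/46949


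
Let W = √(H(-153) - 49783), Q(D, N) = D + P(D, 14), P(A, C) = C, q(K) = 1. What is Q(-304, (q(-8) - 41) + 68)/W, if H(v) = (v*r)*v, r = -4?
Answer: 290*I*√143419/143419 ≈ 0.76576*I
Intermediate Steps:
H(v) = -4*v² (H(v) = (v*(-4))*v = (-4*v)*v = -4*v²)
Q(D, N) = 14 + D (Q(D, N) = D + 14 = 14 + D)
W = I*√143419 (W = √(-4*(-153)² - 49783) = √(-4*23409 - 49783) = √(-93636 - 49783) = √(-143419) = I*√143419 ≈ 378.71*I)
Q(-304, (q(-8) - 41) + 68)/W = (14 - 304)/((I*√143419)) = -(-290)*I*√143419/143419 = 290*I*√143419/143419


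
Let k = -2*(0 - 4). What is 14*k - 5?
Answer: 107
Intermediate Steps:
k = 8 (k = -2*(-4) = 8)
14*k - 5 = 14*8 - 5 = 112 - 5 = 107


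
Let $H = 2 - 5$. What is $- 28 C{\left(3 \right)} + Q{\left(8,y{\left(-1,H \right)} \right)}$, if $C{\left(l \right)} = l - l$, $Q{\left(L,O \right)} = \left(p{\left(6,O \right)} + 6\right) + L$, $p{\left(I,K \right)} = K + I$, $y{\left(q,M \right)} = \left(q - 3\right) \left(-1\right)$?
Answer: $24$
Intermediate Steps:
$H = -3$
$y{\left(q,M \right)} = 3 - q$ ($y{\left(q,M \right)} = \left(-3 + q\right) \left(-1\right) = 3 - q$)
$p{\left(I,K \right)} = I + K$
$Q{\left(L,O \right)} = 12 + L + O$ ($Q{\left(L,O \right)} = \left(\left(6 + O\right) + 6\right) + L = \left(12 + O\right) + L = 12 + L + O$)
$C{\left(l \right)} = 0$
$- 28 C{\left(3 \right)} + Q{\left(8,y{\left(-1,H \right)} \right)} = \left(-28\right) 0 + \left(12 + 8 + \left(3 - -1\right)\right) = 0 + \left(12 + 8 + \left(3 + 1\right)\right) = 0 + \left(12 + 8 + 4\right) = 0 + 24 = 24$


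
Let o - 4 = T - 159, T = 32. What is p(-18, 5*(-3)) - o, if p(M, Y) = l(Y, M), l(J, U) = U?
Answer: 105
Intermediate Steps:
p(M, Y) = M
o = -123 (o = 4 + (32 - 159) = 4 - 127 = -123)
p(-18, 5*(-3)) - o = -18 - 1*(-123) = -18 + 123 = 105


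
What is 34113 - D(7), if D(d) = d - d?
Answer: 34113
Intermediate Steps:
D(d) = 0
34113 - D(7) = 34113 - 1*0 = 34113 + 0 = 34113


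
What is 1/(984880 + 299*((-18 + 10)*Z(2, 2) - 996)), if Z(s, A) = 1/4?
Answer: 1/686478 ≈ 1.4567e-6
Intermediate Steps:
Z(s, A) = ¼
1/(984880 + 299*((-18 + 10)*Z(2, 2) - 996)) = 1/(984880 + 299*((-18 + 10)*(¼) - 996)) = 1/(984880 + 299*(-8*¼ - 996)) = 1/(984880 + 299*(-2 - 996)) = 1/(984880 + 299*(-998)) = 1/(984880 - 298402) = 1/686478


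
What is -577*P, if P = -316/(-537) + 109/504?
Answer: -41889623/90216 ≈ -464.33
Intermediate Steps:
P = 72599/90216 (P = -316*(-1/537) + 109*(1/504) = 316/537 + 109/504 = 72599/90216 ≈ 0.80472)
-577*P = -577*72599/90216 = -41889623/90216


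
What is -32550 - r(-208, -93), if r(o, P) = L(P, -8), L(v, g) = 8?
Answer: -32558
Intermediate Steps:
r(o, P) = 8
-32550 - r(-208, -93) = -32550 - 1*8 = -32550 - 8 = -32558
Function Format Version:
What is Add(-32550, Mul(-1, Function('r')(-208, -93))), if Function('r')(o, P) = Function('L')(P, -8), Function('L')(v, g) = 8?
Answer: -32558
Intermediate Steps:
Function('r')(o, P) = 8
Add(-32550, Mul(-1, Function('r')(-208, -93))) = Add(-32550, Mul(-1, 8)) = Add(-32550, -8) = -32558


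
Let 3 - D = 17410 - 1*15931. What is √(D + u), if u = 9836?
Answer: 2*√2090 ≈ 91.433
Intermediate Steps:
D = -1476 (D = 3 - (17410 - 1*15931) = 3 - (17410 - 15931) = 3 - 1*1479 = 3 - 1479 = -1476)
√(D + u) = √(-1476 + 9836) = √8360 = 2*√2090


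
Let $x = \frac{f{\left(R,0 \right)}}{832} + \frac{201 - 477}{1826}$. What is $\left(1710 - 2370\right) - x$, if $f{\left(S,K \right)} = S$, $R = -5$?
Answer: $- \frac{501227179}{759616} \approx -659.84$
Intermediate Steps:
$x = - \frac{119381}{759616}$ ($x = - \frac{5}{832} + \frac{201 - 477}{1826} = \left(-5\right) \frac{1}{832} + \left(201 - 477\right) \frac{1}{1826} = - \frac{5}{832} - \frac{138}{913} = - \frac{119381}{759616} \approx -0.15716$)
$\left(1710 - 2370\right) - x = \left(1710 - 2370\right) - - \frac{119381}{759616} = -660 + \frac{119381}{759616} = - \frac{501227179}{759616}$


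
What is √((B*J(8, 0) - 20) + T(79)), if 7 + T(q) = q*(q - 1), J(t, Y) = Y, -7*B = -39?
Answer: √6135 ≈ 78.326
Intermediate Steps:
B = 39/7 (B = -⅐*(-39) = 39/7 ≈ 5.5714)
T(q) = -7 + q*(-1 + q) (T(q) = -7 + q*(q - 1) = -7 + q*(-1 + q))
√((B*J(8, 0) - 20) + T(79)) = √(((39/7)*0 - 20) + (-7 + 79² - 1*79)) = √((0 - 20) + (-7 + 6241 - 79)) = √(-20 + 6155) = √6135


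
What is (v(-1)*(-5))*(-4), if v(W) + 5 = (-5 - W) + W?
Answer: -200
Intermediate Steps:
v(W) = -10 (v(W) = -5 + ((-5 - W) + W) = -5 - 5 = -10)
(v(-1)*(-5))*(-4) = -10*(-5)*(-4) = 50*(-4) = -200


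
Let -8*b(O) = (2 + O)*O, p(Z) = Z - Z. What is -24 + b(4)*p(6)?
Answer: -24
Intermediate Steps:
p(Z) = 0
b(O) = -O*(2 + O)/8 (b(O) = -(2 + O)*O/8 = -O*(2 + O)/8)
-24 + b(4)*p(6) = -24 - ⅛*4*(2 + 4)*0 = -24 - ⅛*4*6*0 = -24 - 3*0 = -24 + 0 = -24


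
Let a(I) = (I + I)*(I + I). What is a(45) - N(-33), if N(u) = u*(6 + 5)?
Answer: 8463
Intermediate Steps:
N(u) = 11*u (N(u) = u*11 = 11*u)
a(I) = 4*I² (a(I) = (2*I)*(2*I) = 4*I²)
a(45) - N(-33) = 4*45² - 11*(-33) = 4*2025 - 1*(-363) = 8100 + 363 = 8463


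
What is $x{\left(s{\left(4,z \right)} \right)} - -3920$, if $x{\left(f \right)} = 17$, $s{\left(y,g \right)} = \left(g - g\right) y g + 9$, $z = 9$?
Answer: $3937$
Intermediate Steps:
$s{\left(y,g \right)} = 9$ ($s{\left(y,g \right)} = 0 y g + 9 = 0 g + 9 = 0 + 9 = 9$)
$x{\left(s{\left(4,z \right)} \right)} - -3920 = 17 - -3920 = 17 + 3920 = 3937$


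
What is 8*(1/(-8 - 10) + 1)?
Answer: 68/9 ≈ 7.5556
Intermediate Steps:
8*(1/(-8 - 10) + 1) = 8*(1/(-18) + 1) = 8*(-1/18 + 1) = 8*(17/18) = 68/9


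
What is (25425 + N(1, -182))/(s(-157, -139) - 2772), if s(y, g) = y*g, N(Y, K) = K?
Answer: 25243/19051 ≈ 1.3250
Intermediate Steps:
s(y, g) = g*y
(25425 + N(1, -182))/(s(-157, -139) - 2772) = (25425 - 182)/(-139*(-157) - 2772) = 25243/(21823 - 2772) = 25243/19051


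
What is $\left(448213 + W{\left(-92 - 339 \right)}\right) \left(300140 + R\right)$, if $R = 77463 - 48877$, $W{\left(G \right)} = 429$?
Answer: $147480290092$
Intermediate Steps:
$R = 28586$
$\left(448213 + W{\left(-92 - 339 \right)}\right) \left(300140 + R\right) = \left(448213 + 429\right) \left(300140 + 28586\right) = 448642 \cdot 328726 = 147480290092$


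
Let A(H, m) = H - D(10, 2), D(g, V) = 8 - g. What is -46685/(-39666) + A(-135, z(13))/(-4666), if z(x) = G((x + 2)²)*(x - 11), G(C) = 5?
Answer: 55776947/46270389 ≈ 1.2055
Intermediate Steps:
z(x) = -55 + 5*x (z(x) = 5*(x - 11) = 5*(-11 + x) = -55 + 5*x)
A(H, m) = 2 + H (A(H, m) = H - (8 - 1*10) = H - (8 - 10) = H - 1*(-2) = H + 2 = 2 + H)
-46685/(-39666) + A(-135, z(13))/(-4666) = -46685/(-39666) + (2 - 135)/(-4666) = -46685*(-1/39666) - 133*(-1/4666) = 46685/39666 + 133/4666 = 55776947/46270389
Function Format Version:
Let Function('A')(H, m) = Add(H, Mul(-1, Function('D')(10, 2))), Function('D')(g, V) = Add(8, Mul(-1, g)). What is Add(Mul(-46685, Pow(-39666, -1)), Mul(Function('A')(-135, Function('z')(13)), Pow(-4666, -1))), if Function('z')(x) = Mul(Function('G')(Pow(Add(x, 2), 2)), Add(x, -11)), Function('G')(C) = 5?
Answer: Rational(55776947, 46270389) ≈ 1.2055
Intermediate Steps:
Function('z')(x) = Add(-55, Mul(5, x)) (Function('z')(x) = Mul(5, Add(x, -11)) = Mul(5, Add(-11, x)) = Add(-55, Mul(5, x)))
Function('A')(H, m) = Add(2, H) (Function('A')(H, m) = Add(H, Mul(-1, Add(8, Mul(-1, 10)))) = Add(H, Mul(-1, Add(8, -10))) = Add(H, Mul(-1, -2)) = Add(H, 2) = Add(2, H))
Add(Mul(-46685, Pow(-39666, -1)), Mul(Function('A')(-135, Function('z')(13)), Pow(-4666, -1))) = Add(Mul(-46685, Pow(-39666, -1)), Mul(Add(2, -135), Pow(-4666, -1))) = Add(Mul(-46685, Rational(-1, 39666)), Mul(-133, Rational(-1, 4666))) = Add(Rational(46685, 39666), Rational(133, 4666)) = Rational(55776947, 46270389)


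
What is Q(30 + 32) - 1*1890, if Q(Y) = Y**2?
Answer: 1954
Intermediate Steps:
Q(30 + 32) - 1*1890 = (30 + 32)**2 - 1*1890 = 62**2 - 1890 = 3844 - 1890 = 1954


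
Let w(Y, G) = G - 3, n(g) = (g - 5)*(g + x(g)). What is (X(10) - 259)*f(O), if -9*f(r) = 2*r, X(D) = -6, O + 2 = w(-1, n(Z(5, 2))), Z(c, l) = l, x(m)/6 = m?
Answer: -24910/9 ≈ -2767.8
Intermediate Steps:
x(m) = 6*m
n(g) = 7*g*(-5 + g) (n(g) = (g - 5)*(g + 6*g) = (-5 + g)*(7*g) = 7*g*(-5 + g))
w(Y, G) = -3 + G
O = -47 (O = -2 + (-3 + 7*2*(-5 + 2)) = -2 + (-3 + 7*2*(-3)) = -2 + (-3 - 42) = -2 - 45 = -47)
f(r) = -2*r/9
(X(10) - 259)*f(O) = (-6 - 259)*(-2/9*(-47)) = -265*94/9 = -24910/9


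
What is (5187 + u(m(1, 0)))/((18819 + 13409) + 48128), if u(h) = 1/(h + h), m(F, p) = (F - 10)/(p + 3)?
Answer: 31121/482136 ≈ 0.064548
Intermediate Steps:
m(F, p) = (-10 + F)/(3 + p)
u(h) = 1/(2*h)
(5187 + u(m(1, 0)))/((18819 + 13409) + 48128) = (5187 + 1/(2*(((-10 + 1)/(3 + 0)))))/((18819 + 13409) + 48128) = (5187 + 1/(2*((-9/3))))/(32228 + 48128) = (5187 + 1/(2*(((1/3)*(-9)))))/80356 = (5187 + (1/2)/(-3))*(1/80356) = (5187 + (1/2)*(-1/3))*(1/80356) = (5187 - 1/6)*(1/80356) = (31121/6)*(1/80356) = 31121/482136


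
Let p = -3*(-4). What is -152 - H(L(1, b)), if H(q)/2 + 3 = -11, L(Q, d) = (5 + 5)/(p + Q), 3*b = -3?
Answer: -124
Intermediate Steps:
p = 12
b = -1 (b = (⅓)*(-3) = -1)
L(Q, d) = 10/(12 + Q) (L(Q, d) = (5 + 5)/(12 + Q) = 10/(12 + Q))
H(q) = -28 (H(q) = -6 + 2*(-11) = -6 - 22 = -28)
-152 - H(L(1, b)) = -152 - 1*(-28) = -152 + 28 = -124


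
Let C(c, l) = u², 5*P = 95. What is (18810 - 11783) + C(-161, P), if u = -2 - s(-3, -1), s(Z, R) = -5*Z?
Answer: 7316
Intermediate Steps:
P = 19 (P = (⅕)*95 = 19)
u = -17 (u = -2 - (-5)*(-3) = -2 - 1*15 = -2 - 15 = -17)
C(c, l) = 289 (C(c, l) = (-17)² = 289)
(18810 - 11783) + C(-161, P) = (18810 - 11783) + 289 = 7027 + 289 = 7316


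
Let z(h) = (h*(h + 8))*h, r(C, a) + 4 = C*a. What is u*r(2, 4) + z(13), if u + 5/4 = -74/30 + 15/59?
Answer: 3128608/885 ≈ 3535.1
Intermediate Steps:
u = -12257/3540 (u = -5/4 + (-74/30 + 15/59) = -5/4 + (-74*1/30 + 15*(1/59)) = -5/4 + (-37/15 + 15/59) = -5/4 - 1958/885 = -12257/3540 ≈ -3.4624)
r(C, a) = -4 + C*a
z(h) = h²*(8 + h) (z(h) = (h*(8 + h))*h = h²*(8 + h))
u*r(2, 4) + z(13) = -12257*(-4 + 2*4)/3540 + 13²*(8 + 13) = -12257*(-4 + 8)/3540 + 169*21 = -12257/3540*4 + 3549 = -12257/885 + 3549 = 3128608/885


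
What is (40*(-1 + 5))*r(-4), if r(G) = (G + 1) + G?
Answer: -1120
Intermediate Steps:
r(G) = 1 + 2*G (r(G) = (1 + G) + G = 1 + 2*G)
(40*(-1 + 5))*r(-4) = (40*(-1 + 5))*(1 + 2*(-4)) = (40*4)*(1 - 8) = 160*(-7) = -1120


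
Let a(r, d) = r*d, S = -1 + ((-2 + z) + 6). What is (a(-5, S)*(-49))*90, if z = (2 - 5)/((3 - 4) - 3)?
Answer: 165375/2 ≈ 82688.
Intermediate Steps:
z = ¾ (z = -3/(-1 - 3) = -3/(-4) = -3*(-¼) = ¾ ≈ 0.75000)
S = 15/4 (S = -1 + ((-2 + ¾) + 6) = -1 + (-5/4 + 6) = -1 + 19/4 = 15/4 ≈ 3.7500)
a(r, d) = d*r
(a(-5, S)*(-49))*90 = (((15/4)*(-5))*(-49))*90 = -75/4*(-49)*90 = (3675/4)*90 = 165375/2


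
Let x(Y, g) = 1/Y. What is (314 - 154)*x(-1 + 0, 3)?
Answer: -160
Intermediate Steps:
(314 - 154)*x(-1 + 0, 3) = (314 - 154)/(-1 + 0) = 160/(-1) = 160*(-1) = -160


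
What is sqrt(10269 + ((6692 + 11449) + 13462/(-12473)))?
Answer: 2*sqrt(1104934637341)/12473 ≈ 168.55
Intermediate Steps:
sqrt(10269 + ((6692 + 11449) + 13462/(-12473))) = sqrt(10269 + (18141 + 13462*(-1/12473))) = sqrt(10269 + (18141 - 13462/12473)) = sqrt(10269 + 226259231/12473) = sqrt(354344468/12473) = 2*sqrt(1104934637341)/12473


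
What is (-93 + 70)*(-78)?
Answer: 1794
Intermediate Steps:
(-93 + 70)*(-78) = -23*(-78) = 1794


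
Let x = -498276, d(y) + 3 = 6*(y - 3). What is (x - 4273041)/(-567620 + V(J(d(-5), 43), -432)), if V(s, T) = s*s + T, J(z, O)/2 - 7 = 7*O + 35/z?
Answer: 12410195517/494931536 ≈ 25.075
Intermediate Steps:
d(y) = -21 + 6*y (d(y) = -3 + 6*(y - 3) = -3 + 6*(-3 + y) = -3 + (-18 + 6*y) = -21 + 6*y)
J(z, O) = 14 + 14*O + 70/z (J(z, O) = 14 + 2*(7*O + 35/z) = 14 + (14*O + 70/z) = 14 + 14*O + 70/z)
V(s, T) = T + s² (V(s, T) = s² + T = T + s²)
(x - 4273041)/(-567620 + V(J(d(-5), 43), -432)) = (-498276 - 4273041)/(-567620 + (-432 + (14 + 14*43 + 70/(-21 + 6*(-5)))²)) = -4771317/(-567620 + (-432 + (14 + 602 + 70/(-21 - 30))²)) = -4771317/(-567620 + (-432 + (14 + 602 + 70/(-51))²)) = -4771317/(-567620 + (-432 + (14 + 602 + 70*(-1/51))²)) = -4771317/(-567620 + (-432 + (14 + 602 - 70/51)²)) = -4771317/(-567620 + (-432 + (31346/51)²)) = -4771317/(-567620 + (-432 + 982571716/2601)) = -4771317/(-567620 + 981448084/2601) = -4771317/(-494931536/2601) = -4771317*(-2601/494931536) = 12410195517/494931536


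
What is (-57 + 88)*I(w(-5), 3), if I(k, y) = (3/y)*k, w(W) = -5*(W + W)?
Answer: 1550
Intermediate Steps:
w(W) = -10*W
I(k, y) = 3*k/y
(-57 + 88)*I(w(-5), 3) = (-57 + 88)*(3*(-10*(-5))/3) = 31*(3*50*(⅓)) = 31*50 = 1550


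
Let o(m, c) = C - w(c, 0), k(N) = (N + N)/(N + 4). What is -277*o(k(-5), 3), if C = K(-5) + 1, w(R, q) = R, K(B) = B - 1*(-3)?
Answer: 1108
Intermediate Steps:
K(B) = 3 + B (K(B) = B + 3 = 3 + B)
k(N) = 2*N/(4 + N) (k(N) = (2*N)/(4 + N) = 2*N/(4 + N))
C = -1 (C = (3 - 5) + 1 = -2 + 1 = -1)
o(m, c) = -1 - c
-277*o(k(-5), 3) = -277*(-1 - 1*3) = -277*(-1 - 3) = -277*(-4) = 1108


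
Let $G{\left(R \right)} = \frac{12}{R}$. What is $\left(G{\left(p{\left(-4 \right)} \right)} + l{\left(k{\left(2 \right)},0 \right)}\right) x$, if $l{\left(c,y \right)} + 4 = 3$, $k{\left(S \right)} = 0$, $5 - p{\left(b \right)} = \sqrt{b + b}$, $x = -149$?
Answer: $\frac{149 \left(- 7 i + 2 \sqrt{2}\right)}{2 \sqrt{2} + 5 i} \approx -121.91 - 153.25 i$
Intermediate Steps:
$p{\left(b \right)} = 5 - \sqrt{2} \sqrt{b}$ ($p{\left(b \right)} = 5 - \sqrt{b + b} = 5 - \sqrt{2 b} = 5 - \sqrt{2} \sqrt{b}$)
$l{\left(c,y \right)} = -1$ ($l{\left(c,y \right)} = -4 + 3 = -1$)
$\left(G{\left(p{\left(-4 \right)} \right)} + l{\left(k{\left(2 \right)},0 \right)}\right) x = \left(\frac{12}{5 - \sqrt{2} \sqrt{-4}} - 1\right) \left(-149\right) = \left(\frac{12}{5 - \sqrt{2} \cdot 2 i} - 1\right) \left(-149\right) = \left(\frac{12}{5 - 2 i \sqrt{2}} - 1\right) \left(-149\right) = \left(-1 + \frac{12}{5 - 2 i \sqrt{2}}\right) \left(-149\right) = 149 - \frac{1788}{5 - 2 i \sqrt{2}}$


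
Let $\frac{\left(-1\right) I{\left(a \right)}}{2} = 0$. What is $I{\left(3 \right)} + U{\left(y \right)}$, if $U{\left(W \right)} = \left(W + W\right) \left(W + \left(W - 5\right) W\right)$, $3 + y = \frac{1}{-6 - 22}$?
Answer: $- \frac{1423325}{10976} \approx -129.68$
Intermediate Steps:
$I{\left(a \right)} = 0$ ($I{\left(a \right)} = \left(-2\right) 0 = 0$)
$y = - \frac{85}{28}$ ($y = -3 + \frac{1}{-6 - 22} = -3 + \frac{1}{-28} = -3 - \frac{1}{28} = - \frac{85}{28} \approx -3.0357$)
$U{\left(W \right)} = 2 W \left(W + W \left(-5 + W\right)\right)$ ($U{\left(W \right)} = 2 W \left(W + \left(-5 + W\right) W\right) = 2 W \left(W + W \left(-5 + W\right)\right)$)
$I{\left(3 \right)} + U{\left(y \right)} = 0 + 2 \left(- \frac{85}{28}\right)^{2} \left(-4 - \frac{85}{28}\right) = 0 + 2 \cdot \frac{7225}{784} \left(- \frac{197}{28}\right) = 0 - \frac{1423325}{10976} = - \frac{1423325}{10976}$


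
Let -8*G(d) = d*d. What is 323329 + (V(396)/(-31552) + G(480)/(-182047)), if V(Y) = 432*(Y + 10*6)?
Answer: 29017963567993/89749171 ≈ 3.2332e+5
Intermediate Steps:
G(d) = -d**2/8 (G(d) = -d*d/8 = -d**2/8)
V(Y) = 25920 + 432*Y (V(Y) = 432*(Y + 60) = 432*(60 + Y) = 25920 + 432*Y)
323329 + (V(396)/(-31552) + G(480)/(-182047)) = 323329 + ((25920 + 432*396)/(-31552) - 1/8*480**2/(-182047)) = 323329 + ((25920 + 171072)*(-1/31552) - 1/8*230400*(-1/182047)) = 323329 + (196992*(-1/31552) - 28800*(-1/182047)) = 323329 + (-3078/493 + 28800/182047) = 323329 - 546142266/89749171 = 29017963567993/89749171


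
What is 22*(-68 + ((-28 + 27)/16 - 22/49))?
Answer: -590843/392 ≈ -1507.3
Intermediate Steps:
22*(-68 + ((-28 + 27)/16 - 22/49)) = 22*(-68 + (-1*1/16 - 22*1/49)) = 22*(-68 + (-1/16 - 22/49)) = 22*(-68 - 401/784) = 22*(-53713/784) = -590843/392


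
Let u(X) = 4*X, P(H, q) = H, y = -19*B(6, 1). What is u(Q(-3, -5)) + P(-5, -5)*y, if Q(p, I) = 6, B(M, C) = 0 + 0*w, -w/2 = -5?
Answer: 24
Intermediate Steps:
w = 10 (w = -2*(-5) = 10)
B(M, C) = 0 (B(M, C) = 0 + 0*10 = 0 + 0 = 0)
y = 0 (y = -19*0 = 0)
u(Q(-3, -5)) + P(-5, -5)*y = 4*6 - 5*0 = 24 + 0 = 24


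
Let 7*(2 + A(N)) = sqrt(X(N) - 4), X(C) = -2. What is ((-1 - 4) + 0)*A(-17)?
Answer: 10 - 5*I*sqrt(6)/7 ≈ 10.0 - 1.7496*I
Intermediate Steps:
A(N) = -2 + I*sqrt(6)/7 (A(N) = -2 + sqrt(-2 - 4)/7 = -2 + sqrt(-6)/7 = -2 + (I*sqrt(6))/7 = -2 + I*sqrt(6)/7)
((-1 - 4) + 0)*A(-17) = ((-1 - 4) + 0)*(-2 + I*sqrt(6)/7) = (-5 + 0)*(-2 + I*sqrt(6)/7) = -5*(-2 + I*sqrt(6)/7) = 10 - 5*I*sqrt(6)/7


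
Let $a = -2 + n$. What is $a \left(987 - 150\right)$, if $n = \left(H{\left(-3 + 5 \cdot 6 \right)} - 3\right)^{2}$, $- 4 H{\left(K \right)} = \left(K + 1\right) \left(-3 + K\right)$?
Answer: $24473043$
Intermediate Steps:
$H{\left(K \right)} = - \frac{\left(1 + K\right) \left(-3 + K\right)}{4}$ ($H{\left(K \right)} = - \frac{\left(K + 1\right) \left(-3 + K\right)}{4} = - \frac{\left(1 + K\right) \left(-3 + K\right)}{4}$)
$n = 29241$ ($n = \left(\left(\frac{3}{4} + \frac{-3 + 5 \cdot 6}{2} - \frac{\left(-3 + 5 \cdot 6\right)^{2}}{4}\right) - 3\right)^{2} = \left(\left(\frac{3}{4} + \frac{-3 + 30}{2} - \frac{\left(-3 + 30\right)^{2}}{4}\right) - 3\right)^{2} = \left(\left(\frac{3}{4} + \frac{1}{2} \cdot 27 - \frac{27^{2}}{4}\right) - 3\right)^{2} = \left(\left(\frac{3}{4} + \frac{27}{2} - \frac{729}{4}\right) - 3\right)^{2} = \left(-168 - 3\right)^{2} = \left(-171\right)^{2} = 29241$)
$a = 29239$ ($a = -2 + 29241 = 29239$)
$a \left(987 - 150\right) = 29239 \left(987 - 150\right) = 29239 \cdot 837 = 24473043$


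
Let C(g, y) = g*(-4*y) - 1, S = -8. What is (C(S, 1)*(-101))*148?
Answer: -463388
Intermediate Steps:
C(g, y) = -1 - 4*g*y (C(g, y) = -4*g*y - 1 = -1 - 4*g*y)
(C(S, 1)*(-101))*148 = ((-1 - 4*(-8)*1)*(-101))*148 = ((-1 + 32)*(-101))*148 = (31*(-101))*148 = -3131*148 = -463388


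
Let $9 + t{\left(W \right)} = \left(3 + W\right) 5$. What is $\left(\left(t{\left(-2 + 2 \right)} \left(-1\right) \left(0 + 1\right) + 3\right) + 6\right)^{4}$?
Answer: $81$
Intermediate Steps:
$t{\left(W \right)} = 6 + 5 W$ ($t{\left(W \right)} = -9 + \left(3 + W\right) 5 = -9 + \left(15 + 5 W\right) = 6 + 5 W$)
$\left(\left(t{\left(-2 + 2 \right)} \left(-1\right) \left(0 + 1\right) + 3\right) + 6\right)^{4} = \left(\left(\left(6 + 5 \left(-2 + 2\right)\right) \left(-1\right) \left(0 + 1\right) + 3\right) + 6\right)^{4} = \left(\left(\left(6 + 5 \cdot 0\right) \left(-1\right) 1 + 3\right) + 6\right)^{4} = \left(\left(\left(6 + 0\right) \left(-1\right) 1 + 3\right) + 6\right)^{4} = \left(\left(6 \left(-1\right) 1 + 3\right) + 6\right)^{4} = \left(\left(\left(-6\right) 1 + 3\right) + 6\right)^{4} = \left(\left(-6 + 3\right) + 6\right)^{4} = \left(-3 + 6\right)^{4} = 3^{4} = 81$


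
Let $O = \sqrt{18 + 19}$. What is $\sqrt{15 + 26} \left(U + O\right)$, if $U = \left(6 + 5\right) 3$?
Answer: $\sqrt{41} \left(33 + \sqrt{37}\right) \approx 250.25$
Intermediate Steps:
$O = \sqrt{37} \approx 6.0828$
$U = 33$ ($U = 11 \cdot 3 = 33$)
$\sqrt{15 + 26} \left(U + O\right) = \sqrt{15 + 26} \left(33 + \sqrt{37}\right) = \sqrt{41} \left(33 + \sqrt{37}\right)$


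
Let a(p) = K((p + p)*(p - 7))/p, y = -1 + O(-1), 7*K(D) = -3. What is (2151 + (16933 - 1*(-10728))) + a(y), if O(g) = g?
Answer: 417371/14 ≈ 29812.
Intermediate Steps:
K(D) = -3/7 (K(D) = (1/7)*(-3) = -3/7)
y = -2 (y = -1 - 1 = -2)
a(p) = -3/(7*p)
(2151 + (16933 - 1*(-10728))) + a(y) = (2151 + (16933 - 1*(-10728))) - 3/7/(-2) = (2151 + (16933 + 10728)) - 3/7*(-1/2) = (2151 + 27661) + 3/14 = 29812 + 3/14 = 417371/14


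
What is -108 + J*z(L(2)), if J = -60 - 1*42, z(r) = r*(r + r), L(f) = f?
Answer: -924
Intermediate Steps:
z(r) = 2*r**2 (z(r) = r*(2*r) = 2*r**2)
J = -102 (J = -60 - 42 = -102)
-108 + J*z(L(2)) = -108 - 204*2**2 = -108 - 204*4 = -108 - 102*8 = -108 - 816 = -924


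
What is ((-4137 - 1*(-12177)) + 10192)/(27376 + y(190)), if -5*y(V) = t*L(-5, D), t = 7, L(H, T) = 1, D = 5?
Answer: 91160/136873 ≈ 0.66602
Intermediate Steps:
y(V) = -7/5
((-4137 - 1*(-12177)) + 10192)/(27376 + y(190)) = ((-4137 - 1*(-12177)) + 10192)/(27376 - 7/5) = ((-4137 + 12177) + 10192)/(136873/5) = (8040 + 10192)*(5/136873) = 18232*(5/136873) = 91160/136873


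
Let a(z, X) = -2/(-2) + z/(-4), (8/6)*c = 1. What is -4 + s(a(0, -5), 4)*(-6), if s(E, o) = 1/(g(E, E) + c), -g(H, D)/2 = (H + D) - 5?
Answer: -44/9 ≈ -4.8889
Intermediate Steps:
c = ¾ (c = (¾)*1 = ¾ ≈ 0.75000)
a(z, X) = 1 - z/4 (a(z, X) = -2*(-½) + z*(-¼) = 1 - z/4)
g(H, D) = 10 - 2*D - 2*H (g(H, D) = -2*((H + D) - 5) = -2*((D + H) - 5) = -2*(-5 + D + H) = 10 - 2*D - 2*H)
s(E, o) = 1/(43/4 - 4*E) (s(E, o) = 1/((10 - 2*E - 2*E) + ¾) = 1/((10 - 4*E) + ¾) = 1/(43/4 - 4*E))
-4 + s(a(0, -5), 4)*(-6) = -4 - 4/(-43 + 16*(1 - ¼*0))*(-6) = -4 - 4/(-43 + 16*(1 + 0))*(-6) = -4 - 4/(-43 + 16*1)*(-6) = -4 - 4/(-43 + 16)*(-6) = -4 - 4/(-27)*(-6) = -4 - 4*(-1/27)*(-6) = -4 + (4/27)*(-6) = -4 - 8/9 = -44/9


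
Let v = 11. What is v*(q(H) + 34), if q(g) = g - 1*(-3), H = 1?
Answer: 418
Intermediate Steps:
q(g) = 3 + g (q(g) = g + 3 = 3 + g)
v*(q(H) + 34) = 11*((3 + 1) + 34) = 11*(4 + 34) = 11*38 = 418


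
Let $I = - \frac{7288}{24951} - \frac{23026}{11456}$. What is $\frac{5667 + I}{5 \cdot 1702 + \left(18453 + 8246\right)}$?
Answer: $\frac{809594825249}{5032046619552} \approx 0.16089$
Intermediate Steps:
$I = - \frac{329006527}{142919328}$ ($I = \left(-7288\right) \frac{1}{24951} - \frac{11513}{5728} = - \frac{7288}{24951} - \frac{11513}{5728} = - \frac{329006527}{142919328} \approx -2.302$)
$\frac{5667 + I}{5 \cdot 1702 + \left(18453 + 8246\right)} = \frac{5667 - \frac{329006527}{142919328}}{5 \cdot 1702 + \left(18453 + 8246\right)} = \frac{809594825249}{142919328 \left(8510 + 26699\right)} = \frac{809594825249}{142919328 \cdot 35209} = \frac{809594825249}{142919328} \cdot \frac{1}{35209} = \frac{809594825249}{5032046619552}$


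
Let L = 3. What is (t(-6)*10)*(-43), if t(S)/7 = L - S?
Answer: -27090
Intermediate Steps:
t(S) = 21 - 7*S (t(S) = 7*(3 - S) = 21 - 7*S)
(t(-6)*10)*(-43) = ((21 - 7*(-6))*10)*(-43) = ((21 + 42)*10)*(-43) = (63*10)*(-43) = 630*(-43) = -27090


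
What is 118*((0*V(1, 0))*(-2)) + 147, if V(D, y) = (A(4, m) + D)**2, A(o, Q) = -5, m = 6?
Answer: 147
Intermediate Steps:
V(D, y) = (-5 + D)**2
118*((0*V(1, 0))*(-2)) + 147 = 118*((0*(-5 + 1)**2)*(-2)) + 147 = 118*((0*(-4)**2)*(-2)) + 147 = 118*((0*16)*(-2)) + 147 = 118*(0*(-2)) + 147 = 118*0 + 147 = 0 + 147 = 147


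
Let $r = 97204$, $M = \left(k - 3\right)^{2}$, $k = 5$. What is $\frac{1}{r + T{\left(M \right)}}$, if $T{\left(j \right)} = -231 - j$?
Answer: $\frac{1}{96969} \approx 1.0313 \cdot 10^{-5}$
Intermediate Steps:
$M = 4$ ($M = \left(5 - 3\right)^{2} = 2^{2} = 4$)
$\frac{1}{r + T{\left(M \right)}} = \frac{1}{97204 - 235} = \frac{1}{96969}$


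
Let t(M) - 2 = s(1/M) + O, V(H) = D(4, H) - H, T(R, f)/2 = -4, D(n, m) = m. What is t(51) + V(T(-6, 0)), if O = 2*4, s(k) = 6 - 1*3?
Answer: 13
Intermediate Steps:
s(k) = 3 (s(k) = 6 - 3 = 3)
T(R, f) = -8 (T(R, f) = 2*(-4) = -8)
O = 8
V(H) = 0 (V(H) = H - H = 0)
t(M) = 13 (t(M) = 2 + (3 + 8) = 2 + 11 = 13)
t(51) + V(T(-6, 0)) = 13 + 0 = 13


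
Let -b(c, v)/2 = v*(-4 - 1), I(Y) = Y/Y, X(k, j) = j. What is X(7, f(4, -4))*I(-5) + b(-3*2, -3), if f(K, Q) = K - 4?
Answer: -30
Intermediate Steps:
f(K, Q) = -4 + K
I(Y) = 1
b(c, v) = 10*v (b(c, v) = -2*v*(-4 - 1) = -2*v*(-5) = -(-10)*v = 10*v)
X(7, f(4, -4))*I(-5) + b(-3*2, -3) = (-4 + 4)*1 + 10*(-3) = 0*1 - 30 = 0 - 30 = -30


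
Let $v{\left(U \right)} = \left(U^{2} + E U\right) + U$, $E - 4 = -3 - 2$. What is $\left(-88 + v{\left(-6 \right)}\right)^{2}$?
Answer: $2704$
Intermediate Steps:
$E = -1$ ($E = 4 - 5 = -1$)
$v{\left(U \right)} = U^{2}$ ($v{\left(U \right)} = \left(U^{2} - U\right) + U = U^{2}$)
$\left(-88 + v{\left(-6 \right)}\right)^{2} = \left(-88 + \left(-6\right)^{2}\right)^{2} = \left(-88 + 36\right)^{2} = \left(-52\right)^{2} = 2704$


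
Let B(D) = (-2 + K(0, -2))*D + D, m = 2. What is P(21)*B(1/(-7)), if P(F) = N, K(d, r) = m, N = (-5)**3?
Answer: 125/7 ≈ 17.857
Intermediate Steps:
N = -125
K(d, r) = 2
P(F) = -125
B(D) = D (B(D) = (-2 + 2)*D + D = 0*D + D = 0 + D = D)
P(21)*B(1/(-7)) = -125/(-7) = -125*(-1/7) = 125/7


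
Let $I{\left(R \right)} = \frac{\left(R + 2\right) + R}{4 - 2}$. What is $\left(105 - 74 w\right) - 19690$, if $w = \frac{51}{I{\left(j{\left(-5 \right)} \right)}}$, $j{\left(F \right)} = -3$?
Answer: $-17698$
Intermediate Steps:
$I{\left(R \right)} = 1 + R$ ($I{\left(R \right)} = \frac{\left(2 + R\right) + R}{2} = \left(2 + 2 R\right) \frac{1}{2} = 1 + R$)
$w = - \frac{51}{2}$ ($w = \frac{51}{1 - 3} = \frac{51}{-2} = 51 \left(- \frac{1}{2}\right) = - \frac{51}{2} \approx -25.5$)
$\left(105 - 74 w\right) - 19690 = \left(105 - -1887\right) - 19690 = \left(105 + 1887\right) - 19690 = 1992 - 19690 = -17698$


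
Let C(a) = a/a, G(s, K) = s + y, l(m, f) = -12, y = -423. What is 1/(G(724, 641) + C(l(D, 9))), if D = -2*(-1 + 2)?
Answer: 1/302 ≈ 0.0033113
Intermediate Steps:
D = -2 (D = -2*1 = -2)
G(s, K) = -423 + s (G(s, K) = s - 423 = -423 + s)
C(a) = 1
1/(G(724, 641) + C(l(D, 9))) = 1/((-423 + 724) + 1) = 1/(301 + 1) = 1/302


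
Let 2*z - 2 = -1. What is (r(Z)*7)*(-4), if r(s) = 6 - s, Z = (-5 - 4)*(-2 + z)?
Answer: 210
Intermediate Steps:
z = ½ (z = 1 + (½)*(-1) = 1 - ½ = ½ ≈ 0.50000)
Z = 27/2 (Z = (-5 - 4)*(-2 + ½) = -9*(-3/2) = 27/2 ≈ 13.500)
(r(Z)*7)*(-4) = ((6 - 1*27/2)*7)*(-4) = ((6 - 27/2)*7)*(-4) = -15/2*7*(-4) = -105/2*(-4) = 210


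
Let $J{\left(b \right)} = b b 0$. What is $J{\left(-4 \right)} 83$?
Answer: $0$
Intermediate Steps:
$J{\left(b \right)} = 0$ ($J{\left(b \right)} = b^{2} \cdot 0 = 0$)
$J{\left(-4 \right)} 83 = 0 \cdot 83 = 0$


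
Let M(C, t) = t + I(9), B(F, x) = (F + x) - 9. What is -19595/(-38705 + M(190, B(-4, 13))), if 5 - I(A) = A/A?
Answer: 19595/38701 ≈ 0.50632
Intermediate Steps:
I(A) = 4 (I(A) = 5 - A/A = 5 - 1*1 = 5 - 1 = 4)
B(F, x) = -9 + F + x
M(C, t) = 4 + t (M(C, t) = t + 4 = 4 + t)
-19595/(-38705 + M(190, B(-4, 13))) = -19595/(-38705 + (4 + (-9 - 4 + 13))) = -19595/(-38705 + (4 + 0)) = -19595/(-38705 + 4) = -19595/(-38701) = -19595*(-1/38701) = 19595/38701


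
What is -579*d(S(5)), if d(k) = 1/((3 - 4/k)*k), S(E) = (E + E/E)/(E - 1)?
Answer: -1158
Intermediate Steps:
S(E) = (1 + E)/(-1 + E) (S(E) = (E + 1)/(-1 + E) = (1 + E)/(-1 + E))
d(k) = 1/(k*(3 - 4/k))
-579*d(S(5)) = -579/(-4 + 3*((1 + 5)/(-1 + 5))) = -579/(-4 + 3*(6/4)) = -579/(-4 + 3*((¼)*6)) = -579/(-4 + 3*(3/2)) = -579/(-4 + 9/2) = -579/½ = -579*2 = -1158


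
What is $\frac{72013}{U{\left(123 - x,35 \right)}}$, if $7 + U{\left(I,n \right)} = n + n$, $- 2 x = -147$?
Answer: $\frac{72013}{63} \approx 1143.1$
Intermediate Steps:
$x = \frac{147}{2}$ ($x = \left(- \frac{1}{2}\right) \left(-147\right) = \frac{147}{2} \approx 73.5$)
$U{\left(I,n \right)} = -7 + 2 n$ ($U{\left(I,n \right)} = -7 + \left(n + n\right) = -7 + 2 n$)
$\frac{72013}{U{\left(123 - x,35 \right)}} = \frac{72013}{-7 + 2 \cdot 35} = \frac{72013}{-7 + 70} = \frac{72013}{63}$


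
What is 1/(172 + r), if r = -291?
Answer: -1/119 ≈ -0.0084034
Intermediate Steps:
1/(172 + r) = 1/(172 - 291) = 1/(-119) = -1/119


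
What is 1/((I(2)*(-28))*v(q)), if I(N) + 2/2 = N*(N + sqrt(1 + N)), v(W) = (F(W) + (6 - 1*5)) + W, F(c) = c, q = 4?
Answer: 1/252 - sqrt(3)/378 ≈ -0.00061389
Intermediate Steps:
v(W) = 1 + 2*W (v(W) = (W + (6 - 1*5)) + W = (W + (6 - 5)) + W = (W + 1) + W = (1 + W) + W = 1 + 2*W)
I(N) = -1 + N*(N + sqrt(1 + N))
1/((I(2)*(-28))*v(q)) = 1/(((-1 + 2**2 + 2*sqrt(1 + 2))*(-28))*(1 + 2*4)) = 1/(((-1 + 4 + 2*sqrt(3))*(-28))*(1 + 8)) = 1/(((3 + 2*sqrt(3))*(-28))*9) = 1/((-84 - 56*sqrt(3))*9) = 1/(-756 - 504*sqrt(3))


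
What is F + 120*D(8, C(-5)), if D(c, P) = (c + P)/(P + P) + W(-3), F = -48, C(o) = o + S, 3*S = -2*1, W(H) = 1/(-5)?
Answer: -1644/17 ≈ -96.706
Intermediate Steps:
W(H) = -⅕
S = -⅔ (S = (-2*1)/3 = (⅓)*(-2) = -⅔ ≈ -0.66667)
C(o) = -⅔ + o (C(o) = o - ⅔ = -⅔ + o)
D(c, P) = -⅕ + (P + c)/(2*P) (D(c, P) = (c + P)/(P + P) - ⅕ = (P + c)/((2*P)) - ⅕ = (P + c)*(1/(2*P)) - ⅕ = (P + c)/(2*P) - ⅕ = -⅕ + (P + c)/(2*P))
F + 120*D(8, C(-5)) = -48 + 120*(3/10 + (½)*8/(-⅔ - 5)) = -48 + 120*(3/10 + (½)*8/(-17/3)) = -48 + 120*(3/10 + (½)*8*(-3/17)) = -48 + 120*(3/10 - 12/17) = -48 + 120*(-69/170) = -48 - 828/17 = -1644/17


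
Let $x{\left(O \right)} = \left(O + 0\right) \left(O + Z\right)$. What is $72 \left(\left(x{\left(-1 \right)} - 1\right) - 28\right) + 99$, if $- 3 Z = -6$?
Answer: $-2061$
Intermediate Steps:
$Z = 2$ ($Z = \left(- \frac{1}{3}\right) \left(-6\right) = 2$)
$x{\left(O \right)} = O \left(2 + O\right)$ ($x{\left(O \right)} = \left(O + 0\right) \left(O + 2\right) = O \left(2 + O\right)$)
$72 \left(\left(x{\left(-1 \right)} - 1\right) - 28\right) + 99 = 72 \left(\left(- (2 - 1) - 1\right) - 28\right) + 99 = 72 \left(\left(\left(-1\right) 1 - 1\right) - 28\right) + 99 = 72 \left(\left(-1 - 1\right) - 28\right) + 99 = 72 \left(-2 - 28\right) + 99 = 72 \left(-30\right) + 99 = -2160 + 99 = -2061$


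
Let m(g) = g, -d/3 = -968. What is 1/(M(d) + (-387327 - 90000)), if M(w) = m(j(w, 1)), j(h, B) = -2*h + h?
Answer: -1/480231 ≈ -2.0823e-6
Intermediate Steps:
d = 2904 (d = -3*(-968) = 2904)
j(h, B) = -h
M(w) = -w
1/(M(d) + (-387327 - 90000)) = 1/(-1*2904 + (-387327 - 90000)) = 1/(-2904 - 477327) = 1/(-480231) = -1/480231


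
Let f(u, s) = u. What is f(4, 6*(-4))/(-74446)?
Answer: -2/37223 ≈ -5.3730e-5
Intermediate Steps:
f(4, 6*(-4))/(-74446) = 4/(-74446) = 4*(-1/74446) = -2/37223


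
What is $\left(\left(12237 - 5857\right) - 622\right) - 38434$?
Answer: $-32676$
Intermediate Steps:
$\left(\left(12237 - 5857\right) - 622\right) - 38434 = \left(6380 - 622\right) - 38434 = 5758 - 38434 = -32676$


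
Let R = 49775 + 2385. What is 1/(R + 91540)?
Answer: 1/143700 ≈ 6.9589e-6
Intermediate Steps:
R = 52160
1/(R + 91540) = 1/(52160 + 91540) = 1/143700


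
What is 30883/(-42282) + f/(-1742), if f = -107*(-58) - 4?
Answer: -158015575/36827622 ≈ -4.2907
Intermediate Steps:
f = 6202 (f = 6206 - 4 = 6202)
30883/(-42282) + f/(-1742) = 30883/(-42282) + 6202/(-1742) = 30883*(-1/42282) + 6202*(-1/1742) = -30883/42282 - 3101/871 = -158015575/36827622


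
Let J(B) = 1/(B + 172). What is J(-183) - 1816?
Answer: -19977/11 ≈ -1816.1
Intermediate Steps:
J(B) = 1/(172 + B)
J(-183) - 1816 = 1/(172 - 183) - 1816 = 1/(-11) - 1816 = -1/11 - 1816 = -19977/11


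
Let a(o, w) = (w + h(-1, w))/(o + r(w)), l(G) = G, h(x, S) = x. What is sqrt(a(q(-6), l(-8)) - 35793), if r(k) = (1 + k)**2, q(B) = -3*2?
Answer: 6*I*sqrt(1838379)/43 ≈ 189.19*I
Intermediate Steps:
q(B) = -6
a(o, w) = (-1 + w)/(o + (1 + w)**2) (a(o, w) = (w - 1)/(o + (1 + w)**2) = (-1 + w)/(o + (1 + w)**2))
sqrt(a(q(-6), l(-8)) - 35793) = sqrt((-1 - 8)/(-6 + (1 - 8)**2) - 35793) = sqrt(-9/(-6 + (-7)**2) - 35793) = sqrt(-9/(-6 + 49) - 35793) = sqrt(-9/43 - 35793) = sqrt(-1539108/43) = 6*I*sqrt(1838379)/43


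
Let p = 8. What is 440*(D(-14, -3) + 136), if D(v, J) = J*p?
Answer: 49280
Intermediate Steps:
D(v, J) = 8*J (D(v, J) = J*8 = 8*J)
440*(D(-14, -3) + 136) = 440*(8*(-3) + 136) = 440*(-24 + 136) = 440*112 = 49280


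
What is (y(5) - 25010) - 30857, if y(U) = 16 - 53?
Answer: -55904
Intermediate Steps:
y(U) = -37
(y(5) - 25010) - 30857 = (-37 - 25010) - 30857 = -25047 - 30857 = -55904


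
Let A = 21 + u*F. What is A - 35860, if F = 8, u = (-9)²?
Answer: -35191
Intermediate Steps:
u = 81
A = 669 (A = 21 + 81*8 = 21 + 648 = 669)
A - 35860 = 669 - 35860 = -35191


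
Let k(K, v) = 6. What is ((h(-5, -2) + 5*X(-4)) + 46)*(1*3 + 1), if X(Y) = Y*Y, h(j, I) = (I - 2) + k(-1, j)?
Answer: 512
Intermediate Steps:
h(j, I) = 4 + I (h(j, I) = (I - 2) + 6 = (-2 + I) + 6 = 4 + I)
X(Y) = Y²
((h(-5, -2) + 5*X(-4)) + 46)*(1*3 + 1) = (((4 - 2) + 5*(-4)²) + 46)*(1*3 + 1) = ((2 + 5*16) + 46)*(3 + 1) = ((2 + 80) + 46)*4 = (82 + 46)*4 = 128*4 = 512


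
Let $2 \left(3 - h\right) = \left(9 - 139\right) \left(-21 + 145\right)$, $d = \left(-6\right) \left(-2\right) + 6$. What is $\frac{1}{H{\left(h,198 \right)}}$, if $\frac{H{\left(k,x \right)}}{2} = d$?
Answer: $\frac{1}{36} \approx 0.027778$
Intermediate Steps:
$d = 18$ ($d = 12 + 6 = 18$)
$h = 8063$ ($h = 3 - \frac{\left(9 - 139\right) \left(-21 + 145\right)}{2} = 3 - \frac{\left(-130\right) 124}{2} = 3 - -8060 = 3 + 8060 = 8063$)
$H{\left(k,x \right)} = 36$ ($H{\left(k,x \right)} = 2 \cdot 18 = 36$)
$\frac{1}{H{\left(h,198 \right)}} = \frac{1}{36}$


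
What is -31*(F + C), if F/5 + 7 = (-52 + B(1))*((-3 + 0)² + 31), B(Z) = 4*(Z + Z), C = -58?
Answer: 275683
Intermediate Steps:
B(Z) = 8*Z (B(Z) = 4*(2*Z) = 8*Z)
F = -8835 (F = -35 + 5*((-52 + 8*1)*((-3 + 0)² + 31)) = -35 + 5*((-52 + 8)*((-3)² + 31)) = -35 + 5*(-44*(9 + 31)) = -35 + 5*(-44*40) = -35 + 5*(-1760) = -35 - 8800 = -8835)
-31*(F + C) = -31*(-8835 - 58) = -31*(-8893) = 275683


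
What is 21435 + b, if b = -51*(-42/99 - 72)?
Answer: 276415/11 ≈ 25129.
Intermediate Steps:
b = 40630/11 (b = -51*(-42*1/99 - 72) = -51*(-14/33 - 72) = -51*(-2390/33) = 40630/11 ≈ 3693.6)
21435 + b = 21435 + 40630/11 = 276415/11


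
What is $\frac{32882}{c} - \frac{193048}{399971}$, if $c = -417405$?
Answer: $- \frac{93731046862}{166949895255} \approx -0.56143$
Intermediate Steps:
$\frac{32882}{c} - \frac{193048}{399971} = \frac{32882}{-417405} - \frac{193048}{399971} = 32882 \left(- \frac{1}{417405}\right) - \frac{193048}{399971} = - \frac{32882}{417405} - \frac{193048}{399971} = - \frac{93731046862}{166949895255}$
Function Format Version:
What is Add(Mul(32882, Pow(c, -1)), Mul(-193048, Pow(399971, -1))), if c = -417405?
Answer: Rational(-93731046862, 166949895255) ≈ -0.56143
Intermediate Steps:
Add(Mul(32882, Pow(c, -1)), Mul(-193048, Pow(399971, -1))) = Add(Mul(32882, Pow(-417405, -1)), Mul(-193048, Pow(399971, -1))) = Add(Mul(32882, Rational(-1, 417405)), Mul(-193048, Rational(1, 399971))) = Add(Rational(-32882, 417405), Rational(-193048, 399971)) = Rational(-93731046862, 166949895255)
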